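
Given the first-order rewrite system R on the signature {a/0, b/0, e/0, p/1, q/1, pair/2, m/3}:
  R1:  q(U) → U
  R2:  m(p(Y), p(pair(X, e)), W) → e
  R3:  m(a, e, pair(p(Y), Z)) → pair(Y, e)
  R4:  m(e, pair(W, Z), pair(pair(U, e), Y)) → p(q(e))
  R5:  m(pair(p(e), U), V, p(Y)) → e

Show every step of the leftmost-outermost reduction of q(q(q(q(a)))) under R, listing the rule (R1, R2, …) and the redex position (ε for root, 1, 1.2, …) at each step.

a

1. q(q(q(q(a))))  →  q(q(q(a)))   [R1 at ε]
2. q(q(q(a)))  →  q(q(a))   [R1 at ε]
3. q(q(a))  →  q(a)   [R1 at ε]
4. q(a)  →  a   [R1 at ε]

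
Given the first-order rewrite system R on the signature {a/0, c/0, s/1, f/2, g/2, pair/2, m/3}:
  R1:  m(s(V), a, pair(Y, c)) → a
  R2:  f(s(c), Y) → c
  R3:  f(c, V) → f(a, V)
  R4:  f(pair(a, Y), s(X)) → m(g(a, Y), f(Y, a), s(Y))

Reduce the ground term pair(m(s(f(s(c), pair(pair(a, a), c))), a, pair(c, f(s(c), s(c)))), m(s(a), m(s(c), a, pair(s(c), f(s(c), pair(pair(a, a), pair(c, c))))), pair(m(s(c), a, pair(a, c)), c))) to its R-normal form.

1. pair(m(s(f(s(c), pair(pair(a, a), c))), a, pair(c, f(s(c), s(c)))), m(s(a), m(s(c), a, pair(s(c), f(s(c), pair(pair(a, a), pair(c, c))))), pair(m(s(c), a, pair(a, c)), c)))  →  pair(m(s(c), a, pair(c, f(s(c), s(c)))), m(s(a), m(s(c), a, pair(s(c), f(s(c), pair(pair(a, a), pair(c, c))))), pair(m(s(c), a, pair(a, c)), c)))   [R2 at 1.1.1]
2. pair(m(s(c), a, pair(c, f(s(c), s(c)))), m(s(a), m(s(c), a, pair(s(c), f(s(c), pair(pair(a, a), pair(c, c))))), pair(m(s(c), a, pair(a, c)), c)))  →  pair(m(s(c), a, pair(c, c)), m(s(a), m(s(c), a, pair(s(c), f(s(c), pair(pair(a, a), pair(c, c))))), pair(m(s(c), a, pair(a, c)), c)))   [R2 at 1.3.2]
3. pair(m(s(c), a, pair(c, c)), m(s(a), m(s(c), a, pair(s(c), f(s(c), pair(pair(a, a), pair(c, c))))), pair(m(s(c), a, pair(a, c)), c)))  →  pair(a, m(s(a), m(s(c), a, pair(s(c), f(s(c), pair(pair(a, a), pair(c, c))))), pair(m(s(c), a, pair(a, c)), c)))   [R1 at 1]
4. pair(a, m(s(a), m(s(c), a, pair(s(c), f(s(c), pair(pair(a, a), pair(c, c))))), pair(m(s(c), a, pair(a, c)), c)))  →  pair(a, m(s(a), m(s(c), a, pair(s(c), c)), pair(m(s(c), a, pair(a, c)), c)))   [R2 at 2.2.3.2]
5. pair(a, m(s(a), m(s(c), a, pair(s(c), c)), pair(m(s(c), a, pair(a, c)), c)))  →  pair(a, m(s(a), a, pair(m(s(c), a, pair(a, c)), c)))   [R1 at 2.2]
6. pair(a, m(s(a), a, pair(m(s(c), a, pair(a, c)), c)))  →  pair(a, a)   [R1 at 2]

pair(a, a)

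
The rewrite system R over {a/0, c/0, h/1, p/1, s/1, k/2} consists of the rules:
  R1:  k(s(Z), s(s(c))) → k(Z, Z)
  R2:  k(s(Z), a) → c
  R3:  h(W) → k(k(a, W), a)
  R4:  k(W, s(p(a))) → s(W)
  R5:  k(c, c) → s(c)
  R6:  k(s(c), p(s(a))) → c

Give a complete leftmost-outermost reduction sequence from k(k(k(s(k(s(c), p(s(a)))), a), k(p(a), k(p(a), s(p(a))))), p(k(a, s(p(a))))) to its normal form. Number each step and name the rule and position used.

c

1. k(k(k(s(k(s(c), p(s(a)))), a), k(p(a), k(p(a), s(p(a))))), p(k(a, s(p(a)))))  →  k(k(c, k(p(a), k(p(a), s(p(a))))), p(k(a, s(p(a)))))   [R2 at 1.1]
2. k(k(c, k(p(a), k(p(a), s(p(a))))), p(k(a, s(p(a)))))  →  k(k(c, k(p(a), s(p(a)))), p(k(a, s(p(a)))))   [R4 at 1.2.2]
3. k(k(c, k(p(a), s(p(a)))), p(k(a, s(p(a)))))  →  k(k(c, s(p(a))), p(k(a, s(p(a)))))   [R4 at 1.2]
4. k(k(c, s(p(a))), p(k(a, s(p(a)))))  →  k(s(c), p(k(a, s(p(a)))))   [R4 at 1]
5. k(s(c), p(k(a, s(p(a)))))  →  k(s(c), p(s(a)))   [R4 at 2.1]
6. k(s(c), p(s(a)))  →  c   [R6 at ε]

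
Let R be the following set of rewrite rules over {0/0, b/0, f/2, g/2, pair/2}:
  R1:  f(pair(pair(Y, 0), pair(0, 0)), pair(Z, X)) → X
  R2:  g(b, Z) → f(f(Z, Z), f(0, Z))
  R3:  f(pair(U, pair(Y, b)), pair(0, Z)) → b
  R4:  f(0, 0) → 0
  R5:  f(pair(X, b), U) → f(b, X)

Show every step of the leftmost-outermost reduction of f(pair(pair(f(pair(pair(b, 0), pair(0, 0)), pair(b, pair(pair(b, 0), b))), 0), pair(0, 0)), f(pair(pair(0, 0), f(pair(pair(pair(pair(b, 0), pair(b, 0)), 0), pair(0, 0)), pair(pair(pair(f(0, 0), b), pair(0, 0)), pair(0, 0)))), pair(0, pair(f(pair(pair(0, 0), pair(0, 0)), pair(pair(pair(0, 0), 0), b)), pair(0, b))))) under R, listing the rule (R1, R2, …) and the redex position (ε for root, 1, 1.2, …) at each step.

1. f(pair(pair(f(pair(pair(b, 0), pair(0, 0)), pair(b, pair(pair(b, 0), b))), 0), pair(0, 0)), f(pair(pair(0, 0), f(pair(pair(pair(pair(b, 0), pair(b, 0)), 0), pair(0, 0)), pair(pair(pair(f(0, 0), b), pair(0, 0)), pair(0, 0)))), pair(0, pair(f(pair(pair(0, 0), pair(0, 0)), pair(pair(pair(0, 0), 0), b)), pair(0, b)))))  →  f(pair(pair(pair(pair(b, 0), b), 0), pair(0, 0)), f(pair(pair(0, 0), f(pair(pair(pair(pair(b, 0), pair(b, 0)), 0), pair(0, 0)), pair(pair(pair(f(0, 0), b), pair(0, 0)), pair(0, 0)))), pair(0, pair(f(pair(pair(0, 0), pair(0, 0)), pair(pair(pair(0, 0), 0), b)), pair(0, b)))))   [R1 at 1.1.1]
2. f(pair(pair(pair(pair(b, 0), b), 0), pair(0, 0)), f(pair(pair(0, 0), f(pair(pair(pair(pair(b, 0), pair(b, 0)), 0), pair(0, 0)), pair(pair(pair(f(0, 0), b), pair(0, 0)), pair(0, 0)))), pair(0, pair(f(pair(pair(0, 0), pair(0, 0)), pair(pair(pair(0, 0), 0), b)), pair(0, b)))))  →  f(pair(pair(pair(pair(b, 0), b), 0), pair(0, 0)), f(pair(pair(0, 0), pair(0, 0)), pair(0, pair(f(pair(pair(0, 0), pair(0, 0)), pair(pair(pair(0, 0), 0), b)), pair(0, b)))))   [R1 at 2.1.2]
3. f(pair(pair(pair(pair(b, 0), b), 0), pair(0, 0)), f(pair(pair(0, 0), pair(0, 0)), pair(0, pair(f(pair(pair(0, 0), pair(0, 0)), pair(pair(pair(0, 0), 0), b)), pair(0, b)))))  →  f(pair(pair(pair(pair(b, 0), b), 0), pair(0, 0)), pair(f(pair(pair(0, 0), pair(0, 0)), pair(pair(pair(0, 0), 0), b)), pair(0, b)))   [R1 at 2]
4. f(pair(pair(pair(pair(b, 0), b), 0), pair(0, 0)), pair(f(pair(pair(0, 0), pair(0, 0)), pair(pair(pair(0, 0), 0), b)), pair(0, b)))  →  pair(0, b)   [R1 at ε]

pair(0, b)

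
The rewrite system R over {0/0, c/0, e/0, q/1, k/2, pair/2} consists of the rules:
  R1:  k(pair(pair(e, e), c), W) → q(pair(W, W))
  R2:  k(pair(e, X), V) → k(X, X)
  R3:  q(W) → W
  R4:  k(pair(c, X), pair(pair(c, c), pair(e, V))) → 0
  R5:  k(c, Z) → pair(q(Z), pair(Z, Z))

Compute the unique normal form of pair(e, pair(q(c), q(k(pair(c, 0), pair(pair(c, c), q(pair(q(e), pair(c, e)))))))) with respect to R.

pair(e, pair(c, 0))

1. pair(e, pair(q(c), q(k(pair(c, 0), pair(pair(c, c), q(pair(q(e), pair(c, e))))))))  →  pair(e, pair(c, q(k(pair(c, 0), pair(pair(c, c), q(pair(q(e), pair(c, e))))))))   [R3 at 2.1]
2. pair(e, pair(c, q(k(pair(c, 0), pair(pair(c, c), q(pair(q(e), pair(c, e))))))))  →  pair(e, pair(c, k(pair(c, 0), pair(pair(c, c), q(pair(q(e), pair(c, e)))))))   [R3 at 2.2]
3. pair(e, pair(c, k(pair(c, 0), pair(pair(c, c), q(pair(q(e), pair(c, e)))))))  →  pair(e, pair(c, k(pair(c, 0), pair(pair(c, c), pair(q(e), pair(c, e))))))   [R3 at 2.2.2.2]
4. pair(e, pair(c, k(pair(c, 0), pair(pair(c, c), pair(q(e), pair(c, e))))))  →  pair(e, pair(c, k(pair(c, 0), pair(pair(c, c), pair(e, pair(c, e))))))   [R3 at 2.2.2.2.1]
5. pair(e, pair(c, k(pair(c, 0), pair(pair(c, c), pair(e, pair(c, e))))))  →  pair(e, pair(c, 0))   [R4 at 2.2]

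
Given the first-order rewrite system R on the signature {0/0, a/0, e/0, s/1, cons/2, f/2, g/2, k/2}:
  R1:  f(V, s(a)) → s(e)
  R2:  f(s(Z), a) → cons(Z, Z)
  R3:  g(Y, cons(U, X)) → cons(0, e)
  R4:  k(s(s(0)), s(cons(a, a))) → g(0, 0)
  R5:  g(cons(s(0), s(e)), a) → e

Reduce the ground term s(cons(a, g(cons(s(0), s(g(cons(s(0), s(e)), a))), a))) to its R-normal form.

1. s(cons(a, g(cons(s(0), s(g(cons(s(0), s(e)), a))), a)))  →  s(cons(a, g(cons(s(0), s(e)), a)))   [R5 at 1.2.1.2.1]
2. s(cons(a, g(cons(s(0), s(e)), a)))  →  s(cons(a, e))   [R5 at 1.2]

s(cons(a, e))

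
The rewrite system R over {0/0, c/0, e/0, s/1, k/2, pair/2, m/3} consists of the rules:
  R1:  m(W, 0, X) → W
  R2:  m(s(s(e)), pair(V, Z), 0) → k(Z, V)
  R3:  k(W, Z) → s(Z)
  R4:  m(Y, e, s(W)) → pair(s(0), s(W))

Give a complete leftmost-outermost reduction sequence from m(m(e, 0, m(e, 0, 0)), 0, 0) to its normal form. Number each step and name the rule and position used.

1. m(m(e, 0, m(e, 0, 0)), 0, 0)  →  m(e, 0, m(e, 0, 0))   [R1 at ε]
2. m(e, 0, m(e, 0, 0))  →  e   [R1 at ε]

e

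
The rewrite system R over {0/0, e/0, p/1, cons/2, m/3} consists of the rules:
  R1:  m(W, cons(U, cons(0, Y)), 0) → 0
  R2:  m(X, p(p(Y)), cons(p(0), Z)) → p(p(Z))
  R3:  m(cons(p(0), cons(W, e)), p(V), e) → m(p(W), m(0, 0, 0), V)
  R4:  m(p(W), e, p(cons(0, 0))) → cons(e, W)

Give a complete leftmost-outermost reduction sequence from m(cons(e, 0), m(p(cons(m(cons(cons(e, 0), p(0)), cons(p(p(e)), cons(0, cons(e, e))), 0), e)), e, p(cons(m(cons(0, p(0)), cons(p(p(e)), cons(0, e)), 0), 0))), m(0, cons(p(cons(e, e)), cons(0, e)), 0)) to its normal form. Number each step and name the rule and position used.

1. m(cons(e, 0), m(p(cons(m(cons(cons(e, 0), p(0)), cons(p(p(e)), cons(0, cons(e, e))), 0), e)), e, p(cons(m(cons(0, p(0)), cons(p(p(e)), cons(0, e)), 0), 0))), m(0, cons(p(cons(e, e)), cons(0, e)), 0))  →  m(cons(e, 0), m(p(cons(0, e)), e, p(cons(m(cons(0, p(0)), cons(p(p(e)), cons(0, e)), 0), 0))), m(0, cons(p(cons(e, e)), cons(0, e)), 0))   [R1 at 2.1.1.1]
2. m(cons(e, 0), m(p(cons(0, e)), e, p(cons(m(cons(0, p(0)), cons(p(p(e)), cons(0, e)), 0), 0))), m(0, cons(p(cons(e, e)), cons(0, e)), 0))  →  m(cons(e, 0), m(p(cons(0, e)), e, p(cons(0, 0))), m(0, cons(p(cons(e, e)), cons(0, e)), 0))   [R1 at 2.3.1.1]
3. m(cons(e, 0), m(p(cons(0, e)), e, p(cons(0, 0))), m(0, cons(p(cons(e, e)), cons(0, e)), 0))  →  m(cons(e, 0), cons(e, cons(0, e)), m(0, cons(p(cons(e, e)), cons(0, e)), 0))   [R4 at 2]
4. m(cons(e, 0), cons(e, cons(0, e)), m(0, cons(p(cons(e, e)), cons(0, e)), 0))  →  m(cons(e, 0), cons(e, cons(0, e)), 0)   [R1 at 3]
5. m(cons(e, 0), cons(e, cons(0, e)), 0)  →  0   [R1 at ε]

0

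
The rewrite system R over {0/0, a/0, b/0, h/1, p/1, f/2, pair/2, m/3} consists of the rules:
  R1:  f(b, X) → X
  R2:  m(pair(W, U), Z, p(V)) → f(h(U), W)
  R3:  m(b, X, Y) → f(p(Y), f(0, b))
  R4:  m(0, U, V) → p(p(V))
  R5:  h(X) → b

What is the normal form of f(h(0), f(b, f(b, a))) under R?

1. f(h(0), f(b, f(b, a)))  →  f(b, f(b, f(b, a)))   [R5 at 1]
2. f(b, f(b, f(b, a)))  →  f(b, f(b, a))   [R1 at ε]
3. f(b, f(b, a))  →  f(b, a)   [R1 at ε]
4. f(b, a)  →  a   [R1 at ε]

a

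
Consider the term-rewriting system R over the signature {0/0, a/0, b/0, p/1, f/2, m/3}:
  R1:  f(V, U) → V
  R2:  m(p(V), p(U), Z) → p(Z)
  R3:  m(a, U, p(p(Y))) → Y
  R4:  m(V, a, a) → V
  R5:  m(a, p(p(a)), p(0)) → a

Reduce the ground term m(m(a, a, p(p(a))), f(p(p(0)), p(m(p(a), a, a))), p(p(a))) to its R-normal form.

a

1. m(m(a, a, p(p(a))), f(p(p(0)), p(m(p(a), a, a))), p(p(a)))  →  m(a, f(p(p(0)), p(m(p(a), a, a))), p(p(a)))   [R3 at 1]
2. m(a, f(p(p(0)), p(m(p(a), a, a))), p(p(a)))  →  a   [R3 at ε]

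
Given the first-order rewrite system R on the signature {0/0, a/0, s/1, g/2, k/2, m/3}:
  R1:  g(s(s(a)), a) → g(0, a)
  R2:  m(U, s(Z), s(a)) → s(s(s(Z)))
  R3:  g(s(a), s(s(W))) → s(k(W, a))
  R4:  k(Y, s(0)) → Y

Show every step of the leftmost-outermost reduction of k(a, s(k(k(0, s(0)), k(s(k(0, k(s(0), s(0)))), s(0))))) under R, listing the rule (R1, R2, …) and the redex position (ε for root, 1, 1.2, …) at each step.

1. k(a, s(k(k(0, s(0)), k(s(k(0, k(s(0), s(0)))), s(0)))))  →  k(a, s(k(0, k(s(k(0, k(s(0), s(0)))), s(0)))))   [R4 at 2.1.1]
2. k(a, s(k(0, k(s(k(0, k(s(0), s(0)))), s(0)))))  →  k(a, s(k(0, s(k(0, k(s(0), s(0)))))))   [R4 at 2.1.2]
3. k(a, s(k(0, s(k(0, k(s(0), s(0)))))))  →  k(a, s(k(0, s(k(0, s(0))))))   [R4 at 2.1.2.1.2]
4. k(a, s(k(0, s(k(0, s(0))))))  →  k(a, s(k(0, s(0))))   [R4 at 2.1.2.1]
5. k(a, s(k(0, s(0))))  →  k(a, s(0))   [R4 at 2.1]
6. k(a, s(0))  →  a   [R4 at ε]

a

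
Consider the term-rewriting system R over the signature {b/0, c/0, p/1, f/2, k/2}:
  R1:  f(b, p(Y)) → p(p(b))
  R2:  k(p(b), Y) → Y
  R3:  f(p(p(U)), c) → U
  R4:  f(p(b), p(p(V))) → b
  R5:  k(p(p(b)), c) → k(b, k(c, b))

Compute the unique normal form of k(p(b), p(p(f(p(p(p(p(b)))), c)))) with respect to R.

p(p(p(p(b))))

1. k(p(b), p(p(f(p(p(p(p(b)))), c))))  →  p(p(f(p(p(p(p(b)))), c)))   [R2 at ε]
2. p(p(f(p(p(p(p(b)))), c)))  →  p(p(p(p(b))))   [R3 at 1.1]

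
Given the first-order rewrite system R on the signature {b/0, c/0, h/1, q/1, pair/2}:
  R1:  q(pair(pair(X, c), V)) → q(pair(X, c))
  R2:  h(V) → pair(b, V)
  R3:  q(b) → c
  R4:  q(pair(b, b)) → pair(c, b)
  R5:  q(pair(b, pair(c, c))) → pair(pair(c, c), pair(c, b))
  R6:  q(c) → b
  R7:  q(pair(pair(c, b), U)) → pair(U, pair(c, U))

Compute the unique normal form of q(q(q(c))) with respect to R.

1. q(q(q(c)))  →  q(q(b))   [R6 at 1.1]
2. q(q(b))  →  q(c)   [R3 at 1]
3. q(c)  →  b   [R6 at ε]

b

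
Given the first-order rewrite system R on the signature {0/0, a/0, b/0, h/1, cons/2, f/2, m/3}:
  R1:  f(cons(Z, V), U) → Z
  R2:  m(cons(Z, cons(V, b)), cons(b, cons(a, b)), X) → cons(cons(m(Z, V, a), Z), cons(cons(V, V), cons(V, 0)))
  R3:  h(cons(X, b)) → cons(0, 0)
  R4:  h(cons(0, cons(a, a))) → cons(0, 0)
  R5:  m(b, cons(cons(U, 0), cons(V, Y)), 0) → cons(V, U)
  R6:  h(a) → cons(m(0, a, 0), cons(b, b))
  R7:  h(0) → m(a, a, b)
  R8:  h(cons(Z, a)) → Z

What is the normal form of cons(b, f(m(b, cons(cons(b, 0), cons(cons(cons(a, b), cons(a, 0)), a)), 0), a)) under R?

1. cons(b, f(m(b, cons(cons(b, 0), cons(cons(cons(a, b), cons(a, 0)), a)), 0), a))  →  cons(b, f(cons(cons(cons(a, b), cons(a, 0)), b), a))   [R5 at 2.1]
2. cons(b, f(cons(cons(cons(a, b), cons(a, 0)), b), a))  →  cons(b, cons(cons(a, b), cons(a, 0)))   [R1 at 2]

cons(b, cons(cons(a, b), cons(a, 0)))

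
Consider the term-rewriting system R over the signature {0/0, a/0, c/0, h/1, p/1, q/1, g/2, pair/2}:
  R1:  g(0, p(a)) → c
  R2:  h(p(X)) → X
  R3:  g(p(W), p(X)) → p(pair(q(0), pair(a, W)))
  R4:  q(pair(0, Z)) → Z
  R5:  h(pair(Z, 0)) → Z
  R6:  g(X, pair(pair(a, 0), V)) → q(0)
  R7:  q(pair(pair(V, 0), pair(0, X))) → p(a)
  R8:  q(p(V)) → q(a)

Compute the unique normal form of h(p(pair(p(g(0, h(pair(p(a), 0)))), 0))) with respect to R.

1. h(p(pair(p(g(0, h(pair(p(a), 0)))), 0)))  →  pair(p(g(0, h(pair(p(a), 0)))), 0)   [R2 at ε]
2. pair(p(g(0, h(pair(p(a), 0)))), 0)  →  pair(p(g(0, p(a))), 0)   [R5 at 1.1.2]
3. pair(p(g(0, p(a))), 0)  →  pair(p(c), 0)   [R1 at 1.1]

pair(p(c), 0)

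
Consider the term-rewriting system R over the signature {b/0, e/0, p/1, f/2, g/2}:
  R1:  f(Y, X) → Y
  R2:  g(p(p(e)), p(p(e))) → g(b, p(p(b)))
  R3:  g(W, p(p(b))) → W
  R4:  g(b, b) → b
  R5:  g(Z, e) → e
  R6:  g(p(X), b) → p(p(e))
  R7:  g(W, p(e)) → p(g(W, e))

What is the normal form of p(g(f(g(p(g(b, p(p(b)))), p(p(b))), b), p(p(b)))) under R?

1. p(g(f(g(p(g(b, p(p(b)))), p(p(b))), b), p(p(b))))  →  p(f(g(p(g(b, p(p(b)))), p(p(b))), b))   [R3 at 1]
2. p(f(g(p(g(b, p(p(b)))), p(p(b))), b))  →  p(g(p(g(b, p(p(b)))), p(p(b))))   [R1 at 1]
3. p(g(p(g(b, p(p(b)))), p(p(b))))  →  p(p(g(b, p(p(b)))))   [R3 at 1]
4. p(p(g(b, p(p(b)))))  →  p(p(b))   [R3 at 1.1]

p(p(b))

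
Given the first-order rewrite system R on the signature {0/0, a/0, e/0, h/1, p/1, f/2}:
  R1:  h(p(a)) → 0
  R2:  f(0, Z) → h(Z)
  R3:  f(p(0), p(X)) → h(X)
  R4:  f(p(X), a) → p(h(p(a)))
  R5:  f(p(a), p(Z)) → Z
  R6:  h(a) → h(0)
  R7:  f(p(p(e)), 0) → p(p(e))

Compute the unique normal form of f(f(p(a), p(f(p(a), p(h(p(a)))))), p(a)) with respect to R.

0

1. f(f(p(a), p(f(p(a), p(h(p(a)))))), p(a))  →  f(f(p(a), p(h(p(a)))), p(a))   [R5 at 1]
2. f(f(p(a), p(h(p(a)))), p(a))  →  f(h(p(a)), p(a))   [R5 at 1]
3. f(h(p(a)), p(a))  →  f(0, p(a))   [R1 at 1]
4. f(0, p(a))  →  h(p(a))   [R2 at ε]
5. h(p(a))  →  0   [R1 at ε]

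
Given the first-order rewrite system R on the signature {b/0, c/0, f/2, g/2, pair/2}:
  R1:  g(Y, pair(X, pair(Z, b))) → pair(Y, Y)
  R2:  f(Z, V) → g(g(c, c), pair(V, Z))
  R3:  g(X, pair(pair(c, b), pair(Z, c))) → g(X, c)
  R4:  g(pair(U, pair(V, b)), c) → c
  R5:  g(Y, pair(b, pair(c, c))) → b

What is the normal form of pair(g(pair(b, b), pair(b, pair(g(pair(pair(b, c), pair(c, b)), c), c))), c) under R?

1. pair(g(pair(b, b), pair(b, pair(g(pair(pair(b, c), pair(c, b)), c), c))), c)  →  pair(g(pair(b, b), pair(b, pair(c, c))), c)   [R4 at 1.2.2.1]
2. pair(g(pair(b, b), pair(b, pair(c, c))), c)  →  pair(b, c)   [R5 at 1]

pair(b, c)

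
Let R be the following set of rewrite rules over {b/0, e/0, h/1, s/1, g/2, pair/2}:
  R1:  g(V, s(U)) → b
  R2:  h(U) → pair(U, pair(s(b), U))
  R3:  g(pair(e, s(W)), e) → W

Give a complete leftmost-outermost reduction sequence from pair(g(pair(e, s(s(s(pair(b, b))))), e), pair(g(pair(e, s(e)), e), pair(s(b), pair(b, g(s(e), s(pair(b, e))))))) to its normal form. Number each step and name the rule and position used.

pair(s(s(pair(b, b))), pair(e, pair(s(b), pair(b, b))))

1. pair(g(pair(e, s(s(s(pair(b, b))))), e), pair(g(pair(e, s(e)), e), pair(s(b), pair(b, g(s(e), s(pair(b, e)))))))  →  pair(s(s(pair(b, b))), pair(g(pair(e, s(e)), e), pair(s(b), pair(b, g(s(e), s(pair(b, e)))))))   [R3 at 1]
2. pair(s(s(pair(b, b))), pair(g(pair(e, s(e)), e), pair(s(b), pair(b, g(s(e), s(pair(b, e)))))))  →  pair(s(s(pair(b, b))), pair(e, pair(s(b), pair(b, g(s(e), s(pair(b, e)))))))   [R3 at 2.1]
3. pair(s(s(pair(b, b))), pair(e, pair(s(b), pair(b, g(s(e), s(pair(b, e)))))))  →  pair(s(s(pair(b, b))), pair(e, pair(s(b), pair(b, b))))   [R1 at 2.2.2.2]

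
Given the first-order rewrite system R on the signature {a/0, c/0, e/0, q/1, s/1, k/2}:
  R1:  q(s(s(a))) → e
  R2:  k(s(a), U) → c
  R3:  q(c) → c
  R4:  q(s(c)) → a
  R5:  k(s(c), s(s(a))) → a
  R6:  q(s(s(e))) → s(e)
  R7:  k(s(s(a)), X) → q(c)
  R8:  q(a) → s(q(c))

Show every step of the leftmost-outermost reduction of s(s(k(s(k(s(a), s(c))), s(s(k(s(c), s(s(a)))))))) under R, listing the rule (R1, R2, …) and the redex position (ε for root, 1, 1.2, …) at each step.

1. s(s(k(s(k(s(a), s(c))), s(s(k(s(c), s(s(a))))))))  →  s(s(k(s(c), s(s(k(s(c), s(s(a))))))))   [R2 at 1.1.1.1]
2. s(s(k(s(c), s(s(k(s(c), s(s(a))))))))  →  s(s(k(s(c), s(s(a)))))   [R5 at 1.1.2.1.1]
3. s(s(k(s(c), s(s(a)))))  →  s(s(a))   [R5 at 1.1]

s(s(a))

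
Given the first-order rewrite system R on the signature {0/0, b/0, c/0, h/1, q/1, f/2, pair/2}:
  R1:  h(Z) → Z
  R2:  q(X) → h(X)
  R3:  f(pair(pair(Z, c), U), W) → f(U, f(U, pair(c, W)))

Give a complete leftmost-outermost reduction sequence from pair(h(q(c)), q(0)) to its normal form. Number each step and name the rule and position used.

1. pair(h(q(c)), q(0))  →  pair(q(c), q(0))   [R1 at 1]
2. pair(q(c), q(0))  →  pair(h(c), q(0))   [R2 at 1]
3. pair(h(c), q(0))  →  pair(c, q(0))   [R1 at 1]
4. pair(c, q(0))  →  pair(c, h(0))   [R2 at 2]
5. pair(c, h(0))  →  pair(c, 0)   [R1 at 2]

pair(c, 0)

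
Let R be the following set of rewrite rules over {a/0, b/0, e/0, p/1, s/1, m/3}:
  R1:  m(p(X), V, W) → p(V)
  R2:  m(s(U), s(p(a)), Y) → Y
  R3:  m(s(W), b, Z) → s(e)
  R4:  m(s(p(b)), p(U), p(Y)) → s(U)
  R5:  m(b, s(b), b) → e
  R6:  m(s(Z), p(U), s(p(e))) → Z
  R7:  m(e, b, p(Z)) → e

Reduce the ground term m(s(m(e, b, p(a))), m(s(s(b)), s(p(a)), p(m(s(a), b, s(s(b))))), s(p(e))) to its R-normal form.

1. m(s(m(e, b, p(a))), m(s(s(b)), s(p(a)), p(m(s(a), b, s(s(b))))), s(p(e)))  →  m(s(e), m(s(s(b)), s(p(a)), p(m(s(a), b, s(s(b))))), s(p(e)))   [R7 at 1.1]
2. m(s(e), m(s(s(b)), s(p(a)), p(m(s(a), b, s(s(b))))), s(p(e)))  →  m(s(e), p(m(s(a), b, s(s(b)))), s(p(e)))   [R2 at 2]
3. m(s(e), p(m(s(a), b, s(s(b)))), s(p(e)))  →  e   [R6 at ε]

e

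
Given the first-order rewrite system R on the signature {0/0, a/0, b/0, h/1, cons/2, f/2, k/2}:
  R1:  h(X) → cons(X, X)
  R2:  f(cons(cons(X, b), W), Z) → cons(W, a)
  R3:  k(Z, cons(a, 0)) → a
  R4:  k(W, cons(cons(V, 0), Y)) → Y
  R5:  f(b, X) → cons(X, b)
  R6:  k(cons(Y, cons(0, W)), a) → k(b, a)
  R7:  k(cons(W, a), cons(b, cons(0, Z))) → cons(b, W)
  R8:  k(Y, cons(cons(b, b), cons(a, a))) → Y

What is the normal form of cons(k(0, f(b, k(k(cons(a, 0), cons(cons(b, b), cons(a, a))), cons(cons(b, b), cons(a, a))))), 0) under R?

1. cons(k(0, f(b, k(k(cons(a, 0), cons(cons(b, b), cons(a, a))), cons(cons(b, b), cons(a, a))))), 0)  →  cons(k(0, cons(k(k(cons(a, 0), cons(cons(b, b), cons(a, a))), cons(cons(b, b), cons(a, a))), b)), 0)   [R5 at 1.2]
2. cons(k(0, cons(k(k(cons(a, 0), cons(cons(b, b), cons(a, a))), cons(cons(b, b), cons(a, a))), b)), 0)  →  cons(k(0, cons(k(cons(a, 0), cons(cons(b, b), cons(a, a))), b)), 0)   [R8 at 1.2.1]
3. cons(k(0, cons(k(cons(a, 0), cons(cons(b, b), cons(a, a))), b)), 0)  →  cons(k(0, cons(cons(a, 0), b)), 0)   [R8 at 1.2.1]
4. cons(k(0, cons(cons(a, 0), b)), 0)  →  cons(b, 0)   [R4 at 1]

cons(b, 0)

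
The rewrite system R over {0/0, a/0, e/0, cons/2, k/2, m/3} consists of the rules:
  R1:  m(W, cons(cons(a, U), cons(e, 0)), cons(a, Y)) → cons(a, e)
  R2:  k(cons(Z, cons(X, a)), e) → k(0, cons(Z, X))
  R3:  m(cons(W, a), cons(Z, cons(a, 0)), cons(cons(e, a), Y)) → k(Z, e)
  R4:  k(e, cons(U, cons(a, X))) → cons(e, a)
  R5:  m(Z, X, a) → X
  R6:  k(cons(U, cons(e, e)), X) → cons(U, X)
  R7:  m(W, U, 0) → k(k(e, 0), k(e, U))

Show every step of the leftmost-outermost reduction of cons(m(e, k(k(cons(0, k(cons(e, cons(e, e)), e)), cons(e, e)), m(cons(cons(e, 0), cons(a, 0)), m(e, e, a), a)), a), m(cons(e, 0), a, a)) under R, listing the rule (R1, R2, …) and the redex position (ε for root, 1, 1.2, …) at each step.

cons(cons(0, e), a)

1. cons(m(e, k(k(cons(0, k(cons(e, cons(e, e)), e)), cons(e, e)), m(cons(cons(e, 0), cons(a, 0)), m(e, e, a), a)), a), m(cons(e, 0), a, a))  →  cons(k(k(cons(0, k(cons(e, cons(e, e)), e)), cons(e, e)), m(cons(cons(e, 0), cons(a, 0)), m(e, e, a), a)), m(cons(e, 0), a, a))   [R5 at 1]
2. cons(k(k(cons(0, k(cons(e, cons(e, e)), e)), cons(e, e)), m(cons(cons(e, 0), cons(a, 0)), m(e, e, a), a)), m(cons(e, 0), a, a))  →  cons(k(k(cons(0, cons(e, e)), cons(e, e)), m(cons(cons(e, 0), cons(a, 0)), m(e, e, a), a)), m(cons(e, 0), a, a))   [R6 at 1.1.1.2]
3. cons(k(k(cons(0, cons(e, e)), cons(e, e)), m(cons(cons(e, 0), cons(a, 0)), m(e, e, a), a)), m(cons(e, 0), a, a))  →  cons(k(cons(0, cons(e, e)), m(cons(cons(e, 0), cons(a, 0)), m(e, e, a), a)), m(cons(e, 0), a, a))   [R6 at 1.1]
4. cons(k(cons(0, cons(e, e)), m(cons(cons(e, 0), cons(a, 0)), m(e, e, a), a)), m(cons(e, 0), a, a))  →  cons(cons(0, m(cons(cons(e, 0), cons(a, 0)), m(e, e, a), a)), m(cons(e, 0), a, a))   [R6 at 1]
5. cons(cons(0, m(cons(cons(e, 0), cons(a, 0)), m(e, e, a), a)), m(cons(e, 0), a, a))  →  cons(cons(0, m(e, e, a)), m(cons(e, 0), a, a))   [R5 at 1.2]
6. cons(cons(0, m(e, e, a)), m(cons(e, 0), a, a))  →  cons(cons(0, e), m(cons(e, 0), a, a))   [R5 at 1.2]
7. cons(cons(0, e), m(cons(e, 0), a, a))  →  cons(cons(0, e), a)   [R5 at 2]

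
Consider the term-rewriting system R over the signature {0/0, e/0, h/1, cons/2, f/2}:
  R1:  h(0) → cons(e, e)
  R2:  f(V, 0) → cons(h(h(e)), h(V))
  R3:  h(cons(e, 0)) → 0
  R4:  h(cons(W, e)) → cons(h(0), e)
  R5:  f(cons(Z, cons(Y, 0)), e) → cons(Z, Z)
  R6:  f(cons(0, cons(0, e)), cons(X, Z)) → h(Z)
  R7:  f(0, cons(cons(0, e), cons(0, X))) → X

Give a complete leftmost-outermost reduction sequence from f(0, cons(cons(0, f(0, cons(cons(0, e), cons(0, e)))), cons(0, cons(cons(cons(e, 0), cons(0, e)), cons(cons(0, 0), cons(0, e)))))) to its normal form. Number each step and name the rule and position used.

cons(cons(cons(e, 0), cons(0, e)), cons(cons(0, 0), cons(0, e)))

1. f(0, cons(cons(0, f(0, cons(cons(0, e), cons(0, e)))), cons(0, cons(cons(cons(e, 0), cons(0, e)), cons(cons(0, 0), cons(0, e))))))  →  f(0, cons(cons(0, e), cons(0, cons(cons(cons(e, 0), cons(0, e)), cons(cons(0, 0), cons(0, e))))))   [R7 at 2.1.2]
2. f(0, cons(cons(0, e), cons(0, cons(cons(cons(e, 0), cons(0, e)), cons(cons(0, 0), cons(0, e))))))  →  cons(cons(cons(e, 0), cons(0, e)), cons(cons(0, 0), cons(0, e)))   [R7 at ε]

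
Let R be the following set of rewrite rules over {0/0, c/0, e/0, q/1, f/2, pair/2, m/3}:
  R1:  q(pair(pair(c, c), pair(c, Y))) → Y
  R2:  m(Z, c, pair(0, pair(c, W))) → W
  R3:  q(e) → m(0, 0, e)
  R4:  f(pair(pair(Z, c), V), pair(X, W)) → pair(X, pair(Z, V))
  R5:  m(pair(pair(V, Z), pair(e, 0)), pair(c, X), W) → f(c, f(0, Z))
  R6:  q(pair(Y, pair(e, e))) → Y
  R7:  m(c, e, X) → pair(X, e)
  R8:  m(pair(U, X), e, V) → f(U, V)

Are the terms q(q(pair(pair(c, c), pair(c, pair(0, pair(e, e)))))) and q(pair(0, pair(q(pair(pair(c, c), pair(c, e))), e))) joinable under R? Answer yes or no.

yes — NF(t₁) = 0, NF(t₂) = 0

Reduce t₁ = q(q(pair(pair(c, c), pair(c, pair(0, pair(e, e)))))):
1. q(q(pair(pair(c, c), pair(c, pair(0, pair(e, e))))))  →  q(pair(0, pair(e, e)))   [R1 at 1]
2. q(pair(0, pair(e, e)))  →  0   [R6 at ε]

Reduce t₂ = q(pair(0, pair(q(pair(pair(c, c), pair(c, e))), e))):
1. q(pair(0, pair(q(pair(pair(c, c), pair(c, e))), e)))  →  q(pair(0, pair(e, e)))   [R1 at 1.2.1]
2. q(pair(0, pair(e, e)))  →  0   [R6 at ε]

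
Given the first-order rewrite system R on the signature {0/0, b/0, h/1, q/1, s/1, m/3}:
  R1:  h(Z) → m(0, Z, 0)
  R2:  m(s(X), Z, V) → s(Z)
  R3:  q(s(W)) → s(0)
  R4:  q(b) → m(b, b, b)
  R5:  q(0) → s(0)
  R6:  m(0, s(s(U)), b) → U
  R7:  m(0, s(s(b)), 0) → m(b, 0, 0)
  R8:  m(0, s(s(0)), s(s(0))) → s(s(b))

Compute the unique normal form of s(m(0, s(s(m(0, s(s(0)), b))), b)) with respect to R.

1. s(m(0, s(s(m(0, s(s(0)), b))), b))  →  s(m(0, s(s(0)), b))   [R6 at 1]
2. s(m(0, s(s(0)), b))  →  s(0)   [R6 at 1]

s(0)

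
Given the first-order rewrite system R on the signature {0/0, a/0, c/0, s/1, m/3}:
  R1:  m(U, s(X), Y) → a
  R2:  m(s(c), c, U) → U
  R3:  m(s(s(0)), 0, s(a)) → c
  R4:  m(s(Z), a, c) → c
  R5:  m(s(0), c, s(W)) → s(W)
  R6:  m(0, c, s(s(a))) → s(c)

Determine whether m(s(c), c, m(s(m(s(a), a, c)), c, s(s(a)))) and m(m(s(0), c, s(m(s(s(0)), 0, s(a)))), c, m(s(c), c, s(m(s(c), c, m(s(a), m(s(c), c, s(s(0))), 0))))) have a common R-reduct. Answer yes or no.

no — NF(t₁) = s(s(a)), NF(t₂) = s(a)

Reduce t₁ = m(s(c), c, m(s(m(s(a), a, c)), c, s(s(a)))):
1. m(s(c), c, m(s(m(s(a), a, c)), c, s(s(a))))  →  m(s(m(s(a), a, c)), c, s(s(a)))   [R2 at ε]
2. m(s(m(s(a), a, c)), c, s(s(a)))  →  m(s(c), c, s(s(a)))   [R4 at 1.1]
3. m(s(c), c, s(s(a)))  →  s(s(a))   [R2 at ε]

Reduce t₂ = m(m(s(0), c, s(m(s(s(0)), 0, s(a)))), c, m(s(c), c, s(m(s(c), c, m(s(a), m(s(c), c, s(s(0))), 0))))):
1. m(m(s(0), c, s(m(s(s(0)), 0, s(a)))), c, m(s(c), c, s(m(s(c), c, m(s(a), m(s(c), c, s(s(0))), 0)))))  →  m(s(m(s(s(0)), 0, s(a))), c, m(s(c), c, s(m(s(c), c, m(s(a), m(s(c), c, s(s(0))), 0)))))   [R5 at 1]
2. m(s(m(s(s(0)), 0, s(a))), c, m(s(c), c, s(m(s(c), c, m(s(a), m(s(c), c, s(s(0))), 0)))))  →  m(s(c), c, m(s(c), c, s(m(s(c), c, m(s(a), m(s(c), c, s(s(0))), 0)))))   [R3 at 1.1]
3. m(s(c), c, m(s(c), c, s(m(s(c), c, m(s(a), m(s(c), c, s(s(0))), 0)))))  →  m(s(c), c, s(m(s(c), c, m(s(a), m(s(c), c, s(s(0))), 0))))   [R2 at ε]
4. m(s(c), c, s(m(s(c), c, m(s(a), m(s(c), c, s(s(0))), 0))))  →  s(m(s(c), c, m(s(a), m(s(c), c, s(s(0))), 0)))   [R2 at ε]
5. s(m(s(c), c, m(s(a), m(s(c), c, s(s(0))), 0)))  →  s(m(s(a), m(s(c), c, s(s(0))), 0))   [R2 at 1]
6. s(m(s(a), m(s(c), c, s(s(0))), 0))  →  s(m(s(a), s(s(0)), 0))   [R2 at 1.2]
7. s(m(s(a), s(s(0)), 0))  →  s(a)   [R1 at 1]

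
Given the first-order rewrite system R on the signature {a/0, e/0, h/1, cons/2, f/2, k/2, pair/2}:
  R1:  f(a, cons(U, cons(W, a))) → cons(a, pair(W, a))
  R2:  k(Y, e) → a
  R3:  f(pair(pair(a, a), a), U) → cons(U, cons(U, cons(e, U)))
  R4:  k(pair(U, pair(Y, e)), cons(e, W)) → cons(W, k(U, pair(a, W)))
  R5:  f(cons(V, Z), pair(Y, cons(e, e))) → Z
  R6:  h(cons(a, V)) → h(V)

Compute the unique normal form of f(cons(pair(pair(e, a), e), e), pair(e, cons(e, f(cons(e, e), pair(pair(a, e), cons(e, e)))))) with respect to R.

1. f(cons(pair(pair(e, a), e), e), pair(e, cons(e, f(cons(e, e), pair(pair(a, e), cons(e, e))))))  →  f(cons(pair(pair(e, a), e), e), pair(e, cons(e, e)))   [R5 at 2.2.2]
2. f(cons(pair(pair(e, a), e), e), pair(e, cons(e, e)))  →  e   [R5 at ε]

e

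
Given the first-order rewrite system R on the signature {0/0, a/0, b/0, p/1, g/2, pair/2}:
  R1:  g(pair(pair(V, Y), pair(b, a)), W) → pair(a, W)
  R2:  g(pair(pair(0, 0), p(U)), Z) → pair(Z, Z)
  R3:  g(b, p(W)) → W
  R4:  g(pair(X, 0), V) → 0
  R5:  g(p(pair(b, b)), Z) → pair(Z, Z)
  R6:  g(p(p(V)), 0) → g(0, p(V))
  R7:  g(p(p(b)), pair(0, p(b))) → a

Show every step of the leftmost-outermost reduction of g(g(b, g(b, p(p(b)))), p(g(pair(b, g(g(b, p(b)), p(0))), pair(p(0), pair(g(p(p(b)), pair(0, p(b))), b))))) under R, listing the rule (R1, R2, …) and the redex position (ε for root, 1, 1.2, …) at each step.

0

1. g(g(b, g(b, p(p(b)))), p(g(pair(b, g(g(b, p(b)), p(0))), pair(p(0), pair(g(p(p(b)), pair(0, p(b))), b)))))  →  g(g(b, p(b)), p(g(pair(b, g(g(b, p(b)), p(0))), pair(p(0), pair(g(p(p(b)), pair(0, p(b))), b)))))   [R3 at 1.2]
2. g(g(b, p(b)), p(g(pair(b, g(g(b, p(b)), p(0))), pair(p(0), pair(g(p(p(b)), pair(0, p(b))), b)))))  →  g(b, p(g(pair(b, g(g(b, p(b)), p(0))), pair(p(0), pair(g(p(p(b)), pair(0, p(b))), b)))))   [R3 at 1]
3. g(b, p(g(pair(b, g(g(b, p(b)), p(0))), pair(p(0), pair(g(p(p(b)), pair(0, p(b))), b)))))  →  g(pair(b, g(g(b, p(b)), p(0))), pair(p(0), pair(g(p(p(b)), pair(0, p(b))), b)))   [R3 at ε]
4. g(pair(b, g(g(b, p(b)), p(0))), pair(p(0), pair(g(p(p(b)), pair(0, p(b))), b)))  →  g(pair(b, g(b, p(0))), pair(p(0), pair(g(p(p(b)), pair(0, p(b))), b)))   [R3 at 1.2.1]
5. g(pair(b, g(b, p(0))), pair(p(0), pair(g(p(p(b)), pair(0, p(b))), b)))  →  g(pair(b, 0), pair(p(0), pair(g(p(p(b)), pair(0, p(b))), b)))   [R3 at 1.2]
6. g(pair(b, 0), pair(p(0), pair(g(p(p(b)), pair(0, p(b))), b)))  →  0   [R4 at ε]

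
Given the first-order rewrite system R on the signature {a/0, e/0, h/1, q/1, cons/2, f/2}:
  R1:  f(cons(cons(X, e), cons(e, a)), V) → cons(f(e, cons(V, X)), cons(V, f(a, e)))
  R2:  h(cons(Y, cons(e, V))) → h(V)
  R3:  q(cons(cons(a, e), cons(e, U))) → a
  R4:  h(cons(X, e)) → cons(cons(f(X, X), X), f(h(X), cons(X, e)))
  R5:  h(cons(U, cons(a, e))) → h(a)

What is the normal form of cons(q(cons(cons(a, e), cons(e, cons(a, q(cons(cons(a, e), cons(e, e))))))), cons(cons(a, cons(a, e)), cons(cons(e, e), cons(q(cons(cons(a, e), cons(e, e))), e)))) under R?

cons(a, cons(cons(a, cons(a, e)), cons(cons(e, e), cons(a, e))))

1. cons(q(cons(cons(a, e), cons(e, cons(a, q(cons(cons(a, e), cons(e, e))))))), cons(cons(a, cons(a, e)), cons(cons(e, e), cons(q(cons(cons(a, e), cons(e, e))), e))))  →  cons(a, cons(cons(a, cons(a, e)), cons(cons(e, e), cons(q(cons(cons(a, e), cons(e, e))), e))))   [R3 at 1]
2. cons(a, cons(cons(a, cons(a, e)), cons(cons(e, e), cons(q(cons(cons(a, e), cons(e, e))), e))))  →  cons(a, cons(cons(a, cons(a, e)), cons(cons(e, e), cons(a, e))))   [R3 at 2.2.2.1]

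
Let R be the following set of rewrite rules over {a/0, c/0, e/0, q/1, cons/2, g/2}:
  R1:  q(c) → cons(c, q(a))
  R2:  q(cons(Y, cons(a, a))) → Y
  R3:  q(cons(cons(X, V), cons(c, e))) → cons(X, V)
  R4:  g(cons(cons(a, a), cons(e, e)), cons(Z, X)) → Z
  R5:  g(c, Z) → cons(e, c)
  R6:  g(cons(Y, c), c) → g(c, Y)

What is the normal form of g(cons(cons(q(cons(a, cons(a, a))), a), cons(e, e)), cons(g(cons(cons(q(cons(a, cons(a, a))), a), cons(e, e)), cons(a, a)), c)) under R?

a

1. g(cons(cons(q(cons(a, cons(a, a))), a), cons(e, e)), cons(g(cons(cons(q(cons(a, cons(a, a))), a), cons(e, e)), cons(a, a)), c))  →  g(cons(cons(a, a), cons(e, e)), cons(g(cons(cons(q(cons(a, cons(a, a))), a), cons(e, e)), cons(a, a)), c))   [R2 at 1.1.1]
2. g(cons(cons(a, a), cons(e, e)), cons(g(cons(cons(q(cons(a, cons(a, a))), a), cons(e, e)), cons(a, a)), c))  →  g(cons(cons(q(cons(a, cons(a, a))), a), cons(e, e)), cons(a, a))   [R4 at ε]
3. g(cons(cons(q(cons(a, cons(a, a))), a), cons(e, e)), cons(a, a))  →  g(cons(cons(a, a), cons(e, e)), cons(a, a))   [R2 at 1.1.1]
4. g(cons(cons(a, a), cons(e, e)), cons(a, a))  →  a   [R4 at ε]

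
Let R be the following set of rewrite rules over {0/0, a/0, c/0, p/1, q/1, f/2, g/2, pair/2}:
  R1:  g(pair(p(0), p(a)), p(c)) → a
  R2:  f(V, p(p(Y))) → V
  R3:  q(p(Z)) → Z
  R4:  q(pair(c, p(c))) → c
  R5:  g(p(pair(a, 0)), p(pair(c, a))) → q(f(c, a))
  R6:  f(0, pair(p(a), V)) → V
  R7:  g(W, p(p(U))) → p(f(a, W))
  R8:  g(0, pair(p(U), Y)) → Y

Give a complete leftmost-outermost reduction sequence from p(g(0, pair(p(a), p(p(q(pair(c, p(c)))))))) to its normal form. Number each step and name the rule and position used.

p(p(p(c)))

1. p(g(0, pair(p(a), p(p(q(pair(c, p(c))))))))  →  p(p(p(q(pair(c, p(c))))))   [R8 at 1]
2. p(p(p(q(pair(c, p(c))))))  →  p(p(p(c)))   [R4 at 1.1.1]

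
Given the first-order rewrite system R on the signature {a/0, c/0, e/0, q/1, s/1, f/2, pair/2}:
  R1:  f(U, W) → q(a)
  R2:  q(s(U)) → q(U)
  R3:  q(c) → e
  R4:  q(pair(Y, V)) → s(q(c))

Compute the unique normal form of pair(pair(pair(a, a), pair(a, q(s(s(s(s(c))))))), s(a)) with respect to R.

1. pair(pair(pair(a, a), pair(a, q(s(s(s(s(c))))))), s(a))  →  pair(pair(pair(a, a), pair(a, q(s(s(s(c)))))), s(a))   [R2 at 1.2.2]
2. pair(pair(pair(a, a), pair(a, q(s(s(s(c)))))), s(a))  →  pair(pair(pair(a, a), pair(a, q(s(s(c))))), s(a))   [R2 at 1.2.2]
3. pair(pair(pair(a, a), pair(a, q(s(s(c))))), s(a))  →  pair(pair(pair(a, a), pair(a, q(s(c)))), s(a))   [R2 at 1.2.2]
4. pair(pair(pair(a, a), pair(a, q(s(c)))), s(a))  →  pair(pair(pair(a, a), pair(a, q(c))), s(a))   [R2 at 1.2.2]
5. pair(pair(pair(a, a), pair(a, q(c))), s(a))  →  pair(pair(pair(a, a), pair(a, e)), s(a))   [R3 at 1.2.2]

pair(pair(pair(a, a), pair(a, e)), s(a))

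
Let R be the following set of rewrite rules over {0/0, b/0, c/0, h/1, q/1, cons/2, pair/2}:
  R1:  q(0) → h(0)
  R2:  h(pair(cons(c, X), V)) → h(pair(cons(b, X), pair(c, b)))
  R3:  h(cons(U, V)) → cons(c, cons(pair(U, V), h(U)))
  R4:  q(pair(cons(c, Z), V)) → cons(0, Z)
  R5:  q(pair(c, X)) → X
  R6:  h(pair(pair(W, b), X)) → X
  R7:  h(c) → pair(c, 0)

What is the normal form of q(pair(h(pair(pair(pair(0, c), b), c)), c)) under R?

1. q(pair(h(pair(pair(pair(0, c), b), c)), c))  →  q(pair(c, c))   [R6 at 1.1]
2. q(pair(c, c))  →  c   [R5 at ε]

c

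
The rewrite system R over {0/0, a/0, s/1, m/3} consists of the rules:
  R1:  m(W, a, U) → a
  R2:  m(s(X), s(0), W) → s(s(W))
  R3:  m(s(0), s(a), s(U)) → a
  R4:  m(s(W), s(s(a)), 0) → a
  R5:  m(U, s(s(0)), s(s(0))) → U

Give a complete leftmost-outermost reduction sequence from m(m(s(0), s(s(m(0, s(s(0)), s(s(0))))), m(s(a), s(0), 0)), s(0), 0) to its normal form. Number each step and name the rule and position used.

s(s(0))

1. m(m(s(0), s(s(m(0, s(s(0)), s(s(0))))), m(s(a), s(0), 0)), s(0), 0)  →  m(m(s(0), s(s(0)), m(s(a), s(0), 0)), s(0), 0)   [R5 at 1.2.1.1]
2. m(m(s(0), s(s(0)), m(s(a), s(0), 0)), s(0), 0)  →  m(m(s(0), s(s(0)), s(s(0))), s(0), 0)   [R2 at 1.3]
3. m(m(s(0), s(s(0)), s(s(0))), s(0), 0)  →  m(s(0), s(0), 0)   [R5 at 1]
4. m(s(0), s(0), 0)  →  s(s(0))   [R2 at ε]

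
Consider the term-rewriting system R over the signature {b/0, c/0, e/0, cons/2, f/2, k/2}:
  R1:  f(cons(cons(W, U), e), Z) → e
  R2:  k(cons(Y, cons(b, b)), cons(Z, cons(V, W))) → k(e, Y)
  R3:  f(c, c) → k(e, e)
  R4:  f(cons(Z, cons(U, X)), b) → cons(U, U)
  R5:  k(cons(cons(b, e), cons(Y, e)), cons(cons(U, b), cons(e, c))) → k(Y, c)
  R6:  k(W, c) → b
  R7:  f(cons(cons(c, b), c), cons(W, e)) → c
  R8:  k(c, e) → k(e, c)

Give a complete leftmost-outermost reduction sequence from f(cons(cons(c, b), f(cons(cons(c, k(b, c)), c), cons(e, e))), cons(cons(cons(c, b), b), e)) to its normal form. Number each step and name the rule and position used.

1. f(cons(cons(c, b), f(cons(cons(c, k(b, c)), c), cons(e, e))), cons(cons(cons(c, b), b), e))  →  f(cons(cons(c, b), f(cons(cons(c, b), c), cons(e, e))), cons(cons(cons(c, b), b), e))   [R6 at 1.2.1.1.2]
2. f(cons(cons(c, b), f(cons(cons(c, b), c), cons(e, e))), cons(cons(cons(c, b), b), e))  →  f(cons(cons(c, b), c), cons(cons(cons(c, b), b), e))   [R7 at 1.2]
3. f(cons(cons(c, b), c), cons(cons(cons(c, b), b), e))  →  c   [R7 at ε]

c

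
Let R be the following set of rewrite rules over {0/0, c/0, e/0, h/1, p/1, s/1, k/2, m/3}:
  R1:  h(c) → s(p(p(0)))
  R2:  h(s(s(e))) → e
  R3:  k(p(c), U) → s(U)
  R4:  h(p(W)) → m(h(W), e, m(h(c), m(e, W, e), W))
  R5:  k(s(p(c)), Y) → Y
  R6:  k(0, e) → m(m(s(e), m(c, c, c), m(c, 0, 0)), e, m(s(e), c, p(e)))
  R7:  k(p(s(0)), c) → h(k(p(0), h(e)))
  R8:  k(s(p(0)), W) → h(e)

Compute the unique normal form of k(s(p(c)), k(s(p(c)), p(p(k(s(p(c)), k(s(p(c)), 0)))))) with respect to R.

p(p(0))

1. k(s(p(c)), k(s(p(c)), p(p(k(s(p(c)), k(s(p(c)), 0))))))  →  k(s(p(c)), p(p(k(s(p(c)), k(s(p(c)), 0)))))   [R5 at ε]
2. k(s(p(c)), p(p(k(s(p(c)), k(s(p(c)), 0)))))  →  p(p(k(s(p(c)), k(s(p(c)), 0))))   [R5 at ε]
3. p(p(k(s(p(c)), k(s(p(c)), 0))))  →  p(p(k(s(p(c)), 0)))   [R5 at 1.1]
4. p(p(k(s(p(c)), 0)))  →  p(p(0))   [R5 at 1.1]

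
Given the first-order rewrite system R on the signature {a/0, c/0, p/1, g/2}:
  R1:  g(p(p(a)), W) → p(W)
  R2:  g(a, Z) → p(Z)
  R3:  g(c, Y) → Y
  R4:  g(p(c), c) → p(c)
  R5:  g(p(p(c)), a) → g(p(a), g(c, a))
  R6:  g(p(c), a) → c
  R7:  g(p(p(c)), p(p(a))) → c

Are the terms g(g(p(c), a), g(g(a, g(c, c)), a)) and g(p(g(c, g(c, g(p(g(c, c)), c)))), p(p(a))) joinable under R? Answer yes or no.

yes — NF(t₁) = c, NF(t₂) = c

Reduce t₁ = g(g(p(c), a), g(g(a, g(c, c)), a)):
1. g(g(p(c), a), g(g(a, g(c, c)), a))  →  g(c, g(g(a, g(c, c)), a))   [R6 at 1]
2. g(c, g(g(a, g(c, c)), a))  →  g(g(a, g(c, c)), a)   [R3 at ε]
3. g(g(a, g(c, c)), a)  →  g(p(g(c, c)), a)   [R2 at 1]
4. g(p(g(c, c)), a)  →  g(p(c), a)   [R3 at 1.1]
5. g(p(c), a)  →  c   [R6 at ε]

Reduce t₂ = g(p(g(c, g(c, g(p(g(c, c)), c)))), p(p(a))):
1. g(p(g(c, g(c, g(p(g(c, c)), c)))), p(p(a)))  →  g(p(g(c, g(p(g(c, c)), c))), p(p(a)))   [R3 at 1.1]
2. g(p(g(c, g(p(g(c, c)), c))), p(p(a)))  →  g(p(g(p(g(c, c)), c)), p(p(a)))   [R3 at 1.1]
3. g(p(g(p(g(c, c)), c)), p(p(a)))  →  g(p(g(p(c), c)), p(p(a)))   [R3 at 1.1.1.1]
4. g(p(g(p(c), c)), p(p(a)))  →  g(p(p(c)), p(p(a)))   [R4 at 1.1]
5. g(p(p(c)), p(p(a)))  →  c   [R7 at ε]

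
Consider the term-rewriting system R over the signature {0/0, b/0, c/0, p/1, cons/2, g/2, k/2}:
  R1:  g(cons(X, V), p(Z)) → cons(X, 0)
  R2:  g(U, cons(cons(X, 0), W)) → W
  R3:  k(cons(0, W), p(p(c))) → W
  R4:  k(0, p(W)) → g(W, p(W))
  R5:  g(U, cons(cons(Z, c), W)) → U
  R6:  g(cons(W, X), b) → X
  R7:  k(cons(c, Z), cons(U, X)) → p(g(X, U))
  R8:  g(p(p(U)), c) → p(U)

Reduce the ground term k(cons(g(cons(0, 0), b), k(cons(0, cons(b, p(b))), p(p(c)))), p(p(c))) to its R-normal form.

1. k(cons(g(cons(0, 0), b), k(cons(0, cons(b, p(b))), p(p(c)))), p(p(c)))  →  k(cons(0, k(cons(0, cons(b, p(b))), p(p(c)))), p(p(c)))   [R6 at 1.1]
2. k(cons(0, k(cons(0, cons(b, p(b))), p(p(c)))), p(p(c)))  →  k(cons(0, cons(b, p(b))), p(p(c)))   [R3 at ε]
3. k(cons(0, cons(b, p(b))), p(p(c)))  →  cons(b, p(b))   [R3 at ε]

cons(b, p(b))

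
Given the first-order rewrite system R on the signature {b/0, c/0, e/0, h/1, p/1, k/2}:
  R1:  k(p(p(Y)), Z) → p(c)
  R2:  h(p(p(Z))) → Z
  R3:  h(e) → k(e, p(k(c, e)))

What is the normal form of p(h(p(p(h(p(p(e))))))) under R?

1. p(h(p(p(h(p(p(e)))))))  →  p(h(p(p(e))))   [R2 at 1]
2. p(h(p(p(e))))  →  p(e)   [R2 at 1]

p(e)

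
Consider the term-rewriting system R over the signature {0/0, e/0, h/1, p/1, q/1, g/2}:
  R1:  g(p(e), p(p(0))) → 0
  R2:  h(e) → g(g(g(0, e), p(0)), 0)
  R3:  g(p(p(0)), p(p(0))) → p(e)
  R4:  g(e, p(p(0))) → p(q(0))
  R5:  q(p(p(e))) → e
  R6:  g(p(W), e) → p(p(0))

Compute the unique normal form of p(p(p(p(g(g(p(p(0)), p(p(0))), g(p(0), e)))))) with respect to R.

p(p(p(p(0))))

1. p(p(p(p(g(g(p(p(0)), p(p(0))), g(p(0), e))))))  →  p(p(p(p(g(p(e), g(p(0), e))))))   [R3 at 1.1.1.1.1]
2. p(p(p(p(g(p(e), g(p(0), e))))))  →  p(p(p(p(g(p(e), p(p(0)))))))   [R6 at 1.1.1.1.2]
3. p(p(p(p(g(p(e), p(p(0)))))))  →  p(p(p(p(0))))   [R1 at 1.1.1.1]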